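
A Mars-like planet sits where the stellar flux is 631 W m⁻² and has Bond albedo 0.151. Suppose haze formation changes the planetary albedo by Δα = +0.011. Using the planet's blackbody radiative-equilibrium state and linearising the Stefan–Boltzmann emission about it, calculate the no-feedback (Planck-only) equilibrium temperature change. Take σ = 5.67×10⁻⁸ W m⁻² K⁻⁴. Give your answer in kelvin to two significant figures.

-0.71 K

Unperturbed T_e = [631.0·(1−0.151)/(4σ)]^¼ = 220.5 K.
The change in absorbed flux is Δ[S(1−α)/4] = −SΔα/4 = -1.735 W m⁻².
The Planck feedback parameter is 4σT_e³ = 2.430 W m⁻²/K.
So ΔT₀ = -1.735/2.430 = -0.714 K.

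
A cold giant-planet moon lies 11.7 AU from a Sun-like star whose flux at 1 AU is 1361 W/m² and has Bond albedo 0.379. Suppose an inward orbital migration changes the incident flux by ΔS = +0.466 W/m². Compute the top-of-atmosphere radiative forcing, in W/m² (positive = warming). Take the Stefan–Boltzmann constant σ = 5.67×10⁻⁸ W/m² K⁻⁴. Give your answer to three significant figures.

By the inverse-square law, S = 1361/11.7² = 9.942 W/m².
TOA radiative forcing: ΔF = (1−α)ΔS/4 = 0.621·(+0.466)/4 = 0.07235 W/m².

0.0723 W/m²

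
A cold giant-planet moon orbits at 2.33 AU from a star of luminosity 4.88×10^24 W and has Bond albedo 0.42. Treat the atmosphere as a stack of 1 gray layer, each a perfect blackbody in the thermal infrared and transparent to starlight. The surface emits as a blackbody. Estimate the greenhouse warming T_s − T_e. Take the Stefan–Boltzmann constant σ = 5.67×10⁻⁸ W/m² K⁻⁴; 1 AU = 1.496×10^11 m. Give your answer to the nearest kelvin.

Orbital distance: d = 2.33 AU = 3.486×10^11 m.
S = L/(4πd²) = 3.196 W/m².
The effective emission temperature is T_e = [S(1−α)/(4σ)]^¼ = 53.47 K.
T_s = (N+1)^(1/4)·T_e = 63.59 K.
Warming: T_s − T_e = 10.12 K.

10 K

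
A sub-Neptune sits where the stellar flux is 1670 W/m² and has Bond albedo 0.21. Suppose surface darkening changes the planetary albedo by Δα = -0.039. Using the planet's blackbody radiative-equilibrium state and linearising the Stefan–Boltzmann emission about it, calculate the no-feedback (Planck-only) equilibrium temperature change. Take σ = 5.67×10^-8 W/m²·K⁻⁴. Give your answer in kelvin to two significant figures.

3.4 K

Unperturbed T_e = [1670·(1−0.21)/(4σ)]^¼ = 276.2 K.
TOA radiative forcing: ΔF = −S·Δα/4 = −1670·(-0.039)/4 = 16.28 W/m².
The Planck feedback parameter is 4σT_e³ = 4.777 W/m²/K.
Hence the no-feedback warming is ΔF/(4σT_e³) = 3.41 K.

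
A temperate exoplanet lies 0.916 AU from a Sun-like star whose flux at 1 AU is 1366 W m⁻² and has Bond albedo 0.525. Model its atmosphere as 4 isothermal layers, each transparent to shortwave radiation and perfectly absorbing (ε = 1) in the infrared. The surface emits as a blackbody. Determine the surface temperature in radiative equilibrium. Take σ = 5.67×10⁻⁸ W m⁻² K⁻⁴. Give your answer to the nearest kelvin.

Irradiance scales as 1/d², so S = 1366 W m⁻² × (1/0.916)² = 1628 W m⁻².
Top-of-atmosphere balance: σT_e⁴ = S(1−α)/4 = 193.3 W m⁻² → T_e = 241.6 K.
With N = 4 opaque layers, T_s = (N+1)^(1/4)·T_e = 5^(1/4)·241.6 = 361.3 K.

361 kelvin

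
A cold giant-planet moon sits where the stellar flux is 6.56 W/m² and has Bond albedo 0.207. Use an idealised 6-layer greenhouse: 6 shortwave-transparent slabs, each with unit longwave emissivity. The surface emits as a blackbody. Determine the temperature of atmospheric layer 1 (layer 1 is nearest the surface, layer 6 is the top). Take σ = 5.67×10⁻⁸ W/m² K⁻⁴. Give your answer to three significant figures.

The effective emission temperature is T_e = [S(1−α)/(4σ)]^¼ = 69.20 K.
Each opaque layer satisfies 2T_j⁴ = T_{j−1}⁴ + T_{j+1}⁴, giving T_k⁴ = (N+1−k)T_e⁴.
T_1 = (6)^(1/4)·69.20 = 108.3 K.

108 K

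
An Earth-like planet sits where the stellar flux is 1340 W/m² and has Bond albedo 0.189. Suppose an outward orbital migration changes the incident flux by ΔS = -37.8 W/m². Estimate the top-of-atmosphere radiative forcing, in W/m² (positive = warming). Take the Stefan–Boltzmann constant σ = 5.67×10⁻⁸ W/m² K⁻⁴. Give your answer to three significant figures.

-7.66 W/m²

TOA radiative forcing: ΔF = (1−α)ΔS/4 = 0.811·(-37.8)/4 = -7.664 W/m².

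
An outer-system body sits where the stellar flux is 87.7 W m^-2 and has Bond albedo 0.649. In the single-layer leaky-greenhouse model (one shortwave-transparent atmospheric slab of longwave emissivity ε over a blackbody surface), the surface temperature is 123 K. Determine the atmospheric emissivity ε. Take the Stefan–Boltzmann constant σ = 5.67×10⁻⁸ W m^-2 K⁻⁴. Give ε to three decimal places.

Effective temperature: T_e = [S(1−α)/(4σ)]^(1/4) = 107.9 K.
Since (2−ε)/2 = (T_e/T_s)⁴ = 0.5930, ε = 0.8140.

0.814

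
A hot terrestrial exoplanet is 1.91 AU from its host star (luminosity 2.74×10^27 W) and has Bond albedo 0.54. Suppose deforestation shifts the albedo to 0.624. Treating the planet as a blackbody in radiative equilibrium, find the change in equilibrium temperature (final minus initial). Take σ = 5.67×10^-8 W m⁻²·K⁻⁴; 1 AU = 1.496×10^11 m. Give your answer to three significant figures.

Orbital distance: d = 1.91 AU = 2.857×10^11 m.
S = L/(4πd²) = 2671 W m⁻².
Before: T₁ = [2671·0.46/(4σ)]^(1/4) = 271.3 K.
After:  T₂ = [2671·0.376/(4σ)]^(1/4) = 258.0 K.
ΔT = T₂ − T₁ = -13.34 K.

-13.3 kelvin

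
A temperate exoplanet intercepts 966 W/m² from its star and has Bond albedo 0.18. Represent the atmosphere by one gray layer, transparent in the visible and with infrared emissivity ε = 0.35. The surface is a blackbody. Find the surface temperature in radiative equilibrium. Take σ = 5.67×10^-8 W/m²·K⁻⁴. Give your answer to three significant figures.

255 K

At the top of the atmosphere, σT_e⁴ = S(1−α)/4 = 198.0 W/m², giving T_e = 243.1 K.
For a single slab of emissivity ε, T_s⁴ = 2T_e⁴/(2−ε); thus T_s = 243.1·(1.212)^(1/4) = 255.1 K.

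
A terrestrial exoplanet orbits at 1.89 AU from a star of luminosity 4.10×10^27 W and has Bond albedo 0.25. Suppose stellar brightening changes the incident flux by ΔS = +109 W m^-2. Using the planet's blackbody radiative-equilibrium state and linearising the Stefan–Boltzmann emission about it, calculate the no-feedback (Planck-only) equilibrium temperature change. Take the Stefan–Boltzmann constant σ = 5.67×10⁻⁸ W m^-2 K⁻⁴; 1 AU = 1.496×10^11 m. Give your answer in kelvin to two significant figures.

Orbital distance: d = 1.89 AU = 2.827×10^11 m.
Spreading L over a sphere of radius d: S = 4.10×10^27/(4π·2.83×10^11²) = 4081 W m^-2.
Reference equilibrium: T_e = [S(1−α)/(4σ)]^(1/4) = 340.8 K.
TOA radiative forcing: ΔF = (1−α)ΔS/4 = 0.75·(+109)/4 = 20.44 W m^-2.
Planck response: λ_P = 4σT_e³ = 4·5.67×10⁻⁸·(340.8)³ = 8.980 W m^-2/K.
ΔT₀ = ΔF/λ_P = 20.44/8.980 = 2.28 K.

2.3 K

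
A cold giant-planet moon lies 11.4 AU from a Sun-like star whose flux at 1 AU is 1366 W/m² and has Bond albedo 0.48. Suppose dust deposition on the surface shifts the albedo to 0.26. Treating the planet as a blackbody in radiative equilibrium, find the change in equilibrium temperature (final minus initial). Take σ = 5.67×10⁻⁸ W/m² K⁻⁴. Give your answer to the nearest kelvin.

By the inverse-square law, S = 1366/11.4² = 10.51 W/m².
Initial: T₁ = [S(1−0.48)/(4σ)]^(1/4) = 70.06 K.
After:  T₂ = [10.51·0.74/(4σ)]^(1/4) = 76.53 K.
ΔT = T₂ − T₁ = 6.461 K.

6 K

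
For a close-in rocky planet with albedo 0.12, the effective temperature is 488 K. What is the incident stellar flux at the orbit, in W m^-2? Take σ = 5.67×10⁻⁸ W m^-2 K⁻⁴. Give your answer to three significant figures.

From S(1−α)/4 = σT⁴: S = 4σT⁴/(1−α).
σT⁴ = 5.67×10⁻⁸·(488)⁴ = 3216 W m^-2.
So S = 4×3216/(1−0.12) = 14620 W m^-2.

14600 W m^-2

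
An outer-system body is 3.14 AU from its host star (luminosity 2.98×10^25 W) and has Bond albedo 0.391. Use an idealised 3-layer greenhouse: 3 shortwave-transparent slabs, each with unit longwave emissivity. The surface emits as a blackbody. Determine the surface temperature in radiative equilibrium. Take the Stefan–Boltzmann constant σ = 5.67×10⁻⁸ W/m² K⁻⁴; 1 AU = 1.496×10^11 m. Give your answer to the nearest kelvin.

Orbital distance: d = 3.14 AU = 4.697×10^11 m.
S = L/(4πd²) = 10.75 W/m².
OLR = S(1−α)/4 = 1.636 W/m²; the top layer radiates at T_e = 73.29 K.
Layer-by-layer balance gives σT_s⁴ = (N+1)σT_e⁴, so T_s = 4^¼·73.29 = 103.7 K.

104 K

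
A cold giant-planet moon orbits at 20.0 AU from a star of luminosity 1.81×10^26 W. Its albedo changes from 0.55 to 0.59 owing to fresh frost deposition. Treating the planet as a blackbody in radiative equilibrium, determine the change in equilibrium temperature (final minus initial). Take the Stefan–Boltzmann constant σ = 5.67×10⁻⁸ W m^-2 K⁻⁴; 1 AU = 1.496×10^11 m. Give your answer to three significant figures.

-0.972 K

d = 20.0 × 1.496×10^11 m = 2.992×10^12 m.
Flux at the orbit: S = L/(4πd²) = 1.81×10^26/(4π·(2.99×10^12)²) = 1.609 W m^-2.
Initial: T₁ = [S(1−0.55)/(4σ)]^(1/4) = 42.27 K.
With α = 0.59, T₂ = 41.30 K.
Change: 41.30 − 42.27 = -0.9724 K.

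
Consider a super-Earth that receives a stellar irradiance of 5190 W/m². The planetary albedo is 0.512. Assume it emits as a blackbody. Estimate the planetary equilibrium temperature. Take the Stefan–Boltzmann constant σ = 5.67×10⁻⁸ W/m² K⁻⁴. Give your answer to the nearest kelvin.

325 K

The planet absorbs (1−α)S over its disc πR² and re-emits over 4πR², so the mean absorbed flux is (1−0.512)·5190/4 = 633.2 W/m².
Set σT⁴ = 633.2 → T = (633.2/σ)^(1/4) = 325.1 K.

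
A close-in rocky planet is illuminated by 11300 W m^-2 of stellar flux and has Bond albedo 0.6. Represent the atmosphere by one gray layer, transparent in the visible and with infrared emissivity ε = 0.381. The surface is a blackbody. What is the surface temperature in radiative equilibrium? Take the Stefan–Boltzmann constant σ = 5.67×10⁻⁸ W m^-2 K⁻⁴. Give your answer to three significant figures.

Effective emission temperature (TOA balance): σT_e⁴ = S(1−α)/4 = 1130 W m^-2 → T_e = 375.7 K.
For a single slab of emissivity ε, T_s⁴ = 2T_e⁴/(2−ε); thus T_s = 375.7·(1.235)^(1/4) = 396.1 K.

396 kelvin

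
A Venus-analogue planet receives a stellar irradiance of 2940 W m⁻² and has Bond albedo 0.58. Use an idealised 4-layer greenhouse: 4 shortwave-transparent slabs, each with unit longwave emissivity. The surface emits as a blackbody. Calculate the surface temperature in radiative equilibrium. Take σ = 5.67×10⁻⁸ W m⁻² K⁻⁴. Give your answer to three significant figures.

Top-of-atmosphere balance: σT_e⁴ = S(1−α)/4 = 308.7 W m⁻² → T_e = 271.6 K.
For an N-layer opaque stack, T_s⁴ = (N+1)T_e⁴, hence T_s = (5)^(1/4)×271.6 K = 406.2 K.

406 K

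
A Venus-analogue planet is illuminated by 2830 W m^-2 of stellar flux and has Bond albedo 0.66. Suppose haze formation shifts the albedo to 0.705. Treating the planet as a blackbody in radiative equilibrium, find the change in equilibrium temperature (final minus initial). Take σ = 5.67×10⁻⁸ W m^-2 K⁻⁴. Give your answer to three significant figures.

-8.90 kelvin

With α = 0.66, T₁ = 255.2 K.
With α = 0.705, T₂ = 246.3 K.
ΔT = T₂ − T₁ = -8.899 K.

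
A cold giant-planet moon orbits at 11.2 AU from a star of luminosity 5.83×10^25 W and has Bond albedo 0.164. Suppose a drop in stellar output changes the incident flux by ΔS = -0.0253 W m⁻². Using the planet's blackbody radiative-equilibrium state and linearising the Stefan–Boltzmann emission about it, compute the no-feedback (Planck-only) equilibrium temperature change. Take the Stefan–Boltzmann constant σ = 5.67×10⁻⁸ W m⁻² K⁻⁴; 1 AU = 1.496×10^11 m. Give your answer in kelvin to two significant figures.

Orbital distance: d = 11.2 AU = 1.676×10^12 m.
Flux at the orbit: S = L/(4πd²) = 5.83×10^25/(4π·(1.68×10^12)²) = 1.653 W m⁻².
Reference equilibrium: T_e = [S(1−α)/(4σ)]^(1/4) = 49.68 K.
TOA radiative forcing: ΔF = (1−α)ΔS/4 = 0.836·(-0.0253)/4 = -0.005288 W m⁻².
Linearising σT⁴ gives d(σT⁴)/dT = 4σT_e³ = 0.02781 W m⁻² per K.
ΔT₀ = ΔF/λ_P = -0.005288/0.02781 = -0.190 K.

-0.19 kelvin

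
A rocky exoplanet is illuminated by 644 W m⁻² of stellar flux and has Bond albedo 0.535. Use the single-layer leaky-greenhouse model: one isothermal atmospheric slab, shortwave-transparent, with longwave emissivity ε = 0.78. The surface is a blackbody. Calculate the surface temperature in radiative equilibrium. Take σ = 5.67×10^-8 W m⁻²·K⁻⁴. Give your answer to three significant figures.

Effective emission temperature (TOA balance): σT_e⁴ = S(1−α)/4 = 74.86 W m⁻² → T_e = 190.6 K.
The surface balance (absorbed SW + ε·downward IR = σT_s⁴) with T_a⁴ = T_s⁴/2 reduces to T_s = T_e·[2/(2−ε)]^¼ = 215.7 K.

216 K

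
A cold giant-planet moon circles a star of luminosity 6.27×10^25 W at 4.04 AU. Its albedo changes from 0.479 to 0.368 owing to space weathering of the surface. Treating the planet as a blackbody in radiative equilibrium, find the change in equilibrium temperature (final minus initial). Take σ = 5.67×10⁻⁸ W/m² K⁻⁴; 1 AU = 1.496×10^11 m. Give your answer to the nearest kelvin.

4 kelvin

Orbital distance: d = 4.04 AU = 6.044×10^11 m.
Flux at the orbit: S = L/(4πd²) = 6.27×10^25/(4π·(6.04×10^11)²) = 13.66 W/m².
Initial: T₁ = [S(1−0.479)/(4σ)]^(1/4) = 74.84 K.
After:  T₂ = [13.66·0.632/(4σ)]^(1/4) = 78.55 K.
Change: 78.55 − 74.84 = 3.702 K.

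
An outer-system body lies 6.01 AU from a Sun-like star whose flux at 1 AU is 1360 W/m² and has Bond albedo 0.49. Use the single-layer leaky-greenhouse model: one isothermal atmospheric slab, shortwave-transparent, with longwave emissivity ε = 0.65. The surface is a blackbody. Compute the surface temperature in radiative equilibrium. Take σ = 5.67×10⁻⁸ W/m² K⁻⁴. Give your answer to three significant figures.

106 K

Flux at the orbit: S = 1360/(6.01)² = 37.65 W/m².
The planet radiates to space at T_e = [S(1−α)/(4σ)]^(1/4) = 95.92 K.
Surface balance with a leaky layer gives σT_s⁴ = σT_e⁴·2/(2−ε), so T_s = T_e·[2/(2−0.65)]^(1/4) = 105.8 K.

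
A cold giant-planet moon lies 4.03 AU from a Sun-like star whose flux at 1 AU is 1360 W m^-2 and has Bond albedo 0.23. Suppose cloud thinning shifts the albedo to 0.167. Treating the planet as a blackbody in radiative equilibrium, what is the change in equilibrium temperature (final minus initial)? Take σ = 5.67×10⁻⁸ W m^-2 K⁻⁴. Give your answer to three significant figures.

2.58 kelvin

By the inverse-square law, S = 1360/4.03² = 83.74 W m^-2.
With α = 0.23, T₁ = 129.9 K.
After:  T₂ = [83.74·0.833/(4σ)]^(1/4) = 132.4 K.
ΔT = T₂ − T₁ = 2.578 K.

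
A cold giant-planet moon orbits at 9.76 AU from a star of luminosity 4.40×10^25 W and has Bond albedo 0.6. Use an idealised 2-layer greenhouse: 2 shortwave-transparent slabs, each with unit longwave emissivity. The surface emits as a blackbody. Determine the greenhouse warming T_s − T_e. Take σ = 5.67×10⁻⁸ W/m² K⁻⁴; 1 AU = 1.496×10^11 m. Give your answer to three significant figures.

d = 9.76 × 1.496×10^11 m = 1.460×10^12 m.
Spreading L over a sphere of radius d: S = 4.40×10^25/(4π·1.46×10^12²) = 1.642 W/m².
OLR = S(1−α)/4 = 0.1642 W/m²; the top layer radiates at T_e = 41.25 K.
T_s = (N+1)^(1/4)·T_e = 54.29 K.
So the greenhouse effect raises the surface by 54.29 − 41.25 = 13.04 K.

13.0 K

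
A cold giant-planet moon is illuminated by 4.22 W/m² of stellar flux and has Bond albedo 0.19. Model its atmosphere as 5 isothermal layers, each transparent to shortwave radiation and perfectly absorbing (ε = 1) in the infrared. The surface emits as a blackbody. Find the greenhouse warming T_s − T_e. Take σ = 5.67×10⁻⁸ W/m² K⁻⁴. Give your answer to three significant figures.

The effective emission temperature is T_e = [S(1−α)/(4σ)]^¼ = 62.31 K.
T_s = (N+1)^(1/4)·T_e = 97.52 K.
Warming: T_s − T_e = 35.21 K.

35.2 K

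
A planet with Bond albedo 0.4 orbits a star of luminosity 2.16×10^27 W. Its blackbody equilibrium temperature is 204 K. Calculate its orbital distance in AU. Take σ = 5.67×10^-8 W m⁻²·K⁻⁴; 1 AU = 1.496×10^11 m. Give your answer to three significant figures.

Energy balance gives S = 4σT⁴/(1−α) = 654.7 W m⁻².
From L = 4πd²S, d = √(2.16×10^27/(4π·654.7)) = 5.124×10^11 m = 3.425 AU.

3.43 AU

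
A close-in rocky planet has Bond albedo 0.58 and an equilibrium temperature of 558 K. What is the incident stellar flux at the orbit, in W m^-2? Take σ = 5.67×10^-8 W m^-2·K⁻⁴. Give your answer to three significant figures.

52400 W m^-2

From S(1−α)/4 = σT⁴: S = 4σT⁴/(1−α).
The emitted flux is σT⁴ = 5497 W m^-2.
S = 4·5497/0.42 = 52350 W m^-2.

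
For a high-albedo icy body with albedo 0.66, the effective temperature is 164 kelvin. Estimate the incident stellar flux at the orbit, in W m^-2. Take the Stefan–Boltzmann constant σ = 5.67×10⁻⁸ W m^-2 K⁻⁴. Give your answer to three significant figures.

483 W m^-2

From S(1−α)/4 = σT⁴: S = 4σT⁴/(1−α).
The emitted flux is σT⁴ = 41.02 W m^-2.
S = 4·41.02/0.34 = 482.5 W m^-2.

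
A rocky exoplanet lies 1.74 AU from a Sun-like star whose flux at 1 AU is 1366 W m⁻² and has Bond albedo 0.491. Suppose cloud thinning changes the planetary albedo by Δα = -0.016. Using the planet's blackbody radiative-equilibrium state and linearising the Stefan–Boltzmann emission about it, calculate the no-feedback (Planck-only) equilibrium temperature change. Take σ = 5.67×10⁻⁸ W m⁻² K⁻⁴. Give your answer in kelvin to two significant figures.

1.4 K

By the inverse-square law, S = 1366/1.74² = 451.2 W m⁻².
Unperturbed T_e = [451.2·(1−0.491)/(4σ)]^¼ = 178.4 K.
ΔF = −(S/4)Δα = −(451.2/4)×(-0.016) = 1.805 W m⁻².
Planck response: λ_P = 4σT_e³ = 4·5.67×10⁻⁸·(178.4)³ = 1.287 W m⁻²/K.
Hence the no-feedback warming is ΔF/(4σT_e³) = 1.40 K.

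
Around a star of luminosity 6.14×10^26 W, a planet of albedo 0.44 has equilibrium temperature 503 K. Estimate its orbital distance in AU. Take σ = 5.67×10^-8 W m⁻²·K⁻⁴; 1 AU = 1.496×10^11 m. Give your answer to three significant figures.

0.290 AU

The flux needed for this T is 4σT⁴/(1−0.44) = 25930 W m⁻².
From L = 4πd²S, d = √(6.14×10^26/(4π·25930)) = 4.341×10^10 m = 0.2902 AU.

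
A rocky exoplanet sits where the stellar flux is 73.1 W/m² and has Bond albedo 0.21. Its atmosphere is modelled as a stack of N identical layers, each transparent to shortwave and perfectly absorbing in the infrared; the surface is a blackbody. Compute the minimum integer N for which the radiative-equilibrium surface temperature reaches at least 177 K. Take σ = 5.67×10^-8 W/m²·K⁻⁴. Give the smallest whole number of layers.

OLR = S(1−α)/4 = 14.44 W/m²; the top layer radiates at T_e = 126.3 K.
Since T_s⁴ = (N+1)T_e⁴, we need N ≥ (T_s/T_e)⁴ − 1 = 2.855.
Rounding up, N = 3.

3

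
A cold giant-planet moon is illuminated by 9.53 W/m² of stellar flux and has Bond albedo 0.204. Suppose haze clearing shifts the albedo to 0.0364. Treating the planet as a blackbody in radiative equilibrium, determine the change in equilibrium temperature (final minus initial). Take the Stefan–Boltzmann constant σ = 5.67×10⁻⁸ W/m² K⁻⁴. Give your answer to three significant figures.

Initial: T₁ = [S(1−0.204)/(4σ)]^(1/4) = 76.05 K.
With α = 0.0364, T₂ = 79.77 K.
ΔT = T₂ − T₁ = 3.721 K.

3.72 K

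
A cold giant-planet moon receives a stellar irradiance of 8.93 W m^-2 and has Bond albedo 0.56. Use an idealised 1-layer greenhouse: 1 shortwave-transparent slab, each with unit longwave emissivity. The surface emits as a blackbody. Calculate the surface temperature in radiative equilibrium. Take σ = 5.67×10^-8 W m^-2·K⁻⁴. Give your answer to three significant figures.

OLR = S(1−α)/4 = 0.9823 W m^-2; the top layer radiates at T_e = 64.52 K.
Layer-by-layer balance gives σT_s⁴ = (N+1)σT_e⁴, so T_s = 2^¼·64.52 = 76.72 K.

76.7 K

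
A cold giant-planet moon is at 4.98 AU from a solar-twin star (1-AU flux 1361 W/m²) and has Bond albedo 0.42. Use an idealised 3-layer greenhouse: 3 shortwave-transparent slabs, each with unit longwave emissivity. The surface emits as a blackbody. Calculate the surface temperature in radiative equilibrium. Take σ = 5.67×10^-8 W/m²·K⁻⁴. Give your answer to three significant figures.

154 K

Irradiance scales as 1/d², so S = 1361 W/m² × (1/4.98)² = 54.88 W/m².
The effective emission temperature is T_e = [S(1−α)/(4σ)]^¼ = 108.8 K.
For an N-layer opaque stack, T_s⁴ = (N+1)T_e⁴, hence T_s = (4)^(1/4)×108.8 K = 153.9 K.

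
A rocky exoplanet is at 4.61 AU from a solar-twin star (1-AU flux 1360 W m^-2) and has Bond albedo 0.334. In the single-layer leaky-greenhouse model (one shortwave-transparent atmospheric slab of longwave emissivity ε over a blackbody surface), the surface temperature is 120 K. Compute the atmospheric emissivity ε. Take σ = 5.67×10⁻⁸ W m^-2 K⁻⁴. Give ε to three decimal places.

0.188

Irradiance scales as 1/d², so S = 1360 W m^-2 × (1/4.61)² = 63.99 W m^-2.
Effective temperature: T_e = [S(1−α)/(4σ)]^(1/4) = 117.1 K.
Since (2−ε)/2 = (T_e/T_s)⁴ = 0.9062, ε = 0.1875.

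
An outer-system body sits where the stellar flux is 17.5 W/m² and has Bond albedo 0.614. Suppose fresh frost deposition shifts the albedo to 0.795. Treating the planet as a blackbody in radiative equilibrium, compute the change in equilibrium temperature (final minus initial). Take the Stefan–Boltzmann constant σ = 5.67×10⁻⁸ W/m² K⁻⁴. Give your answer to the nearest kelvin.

Initial: T₁ = [S(1−0.614)/(4σ)]^(1/4) = 73.87 K.
With α = 0.795, T₂ = 63.06 K.
ΔT = T₂ − T₁ = -10.81 K.

-11 kelvin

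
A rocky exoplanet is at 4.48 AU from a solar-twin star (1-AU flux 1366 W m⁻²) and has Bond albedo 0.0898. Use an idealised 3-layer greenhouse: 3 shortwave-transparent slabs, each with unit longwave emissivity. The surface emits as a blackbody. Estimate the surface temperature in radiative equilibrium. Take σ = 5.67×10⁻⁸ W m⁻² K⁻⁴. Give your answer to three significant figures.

By the inverse-square law, S = 1366/4.48² = 68.06 W m⁻².
The effective emission temperature is T_e = [S(1−α)/(4σ)]^¼ = 128.6 K.
Layer-by-layer balance gives σT_s⁴ = (N+1)σT_e⁴, so T_s = 4^¼·128.6 = 181.8 K.

182 kelvin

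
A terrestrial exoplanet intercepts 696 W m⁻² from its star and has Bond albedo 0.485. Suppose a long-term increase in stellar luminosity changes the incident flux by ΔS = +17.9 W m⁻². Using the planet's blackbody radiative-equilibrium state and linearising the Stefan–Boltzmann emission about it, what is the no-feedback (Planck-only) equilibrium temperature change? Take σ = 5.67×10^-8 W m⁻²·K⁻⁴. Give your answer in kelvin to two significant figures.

1.3 kelvin

Reference equilibrium: T_e = [S(1−α)/(4σ)]^(1/4) = 199.4 K.
Only a fraction (1−α) is absorbed and it's spread over 4πR², so ΔF = (1−α)ΔS/4 = 2.305 W m⁻².
Planck response: λ_P = 4σT_e³ = 4·5.67×10⁻⁸·(199.4)³ = 1.798 W m⁻²/K.
Hence the no-feedback warming is ΔF/(4σT_e³) = 1.28 K.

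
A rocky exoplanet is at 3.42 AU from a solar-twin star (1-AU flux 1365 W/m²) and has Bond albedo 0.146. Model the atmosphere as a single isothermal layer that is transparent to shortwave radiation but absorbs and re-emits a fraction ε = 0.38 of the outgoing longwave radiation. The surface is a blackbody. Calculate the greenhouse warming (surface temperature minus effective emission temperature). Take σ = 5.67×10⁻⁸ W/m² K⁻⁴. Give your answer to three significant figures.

By the inverse-square law, S = 1365/3.42² = 116.7 W/m².
The planet radiates to space at T_e = [S(1−α)/(4σ)]^(1/4) = 144.8 K.
Surface balance with a leaky layer gives σT_s⁴ = σT_e⁴·2/(2−ε), so T_s = T_e·[2/(2−0.38)]^(1/4) = 152.6 K.
The atmosphere warms the surface by 7.832 K.

7.83 K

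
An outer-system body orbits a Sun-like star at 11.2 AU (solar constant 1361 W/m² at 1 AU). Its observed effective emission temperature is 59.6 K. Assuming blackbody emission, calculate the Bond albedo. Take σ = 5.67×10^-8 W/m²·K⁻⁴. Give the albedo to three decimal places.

0.736

Flux at the orbit: S = 1361/(11.2)² = 10.85 W/m².
From σT⁴ = S(1−α)/4 we invert for α: 1−α = 4σT⁴/S.
4σT⁴ = 4·5.67×10⁻⁸·(59.6)⁴ = 2.862 W/m².
Hence α = 1 − 2.862/10.85 = 0.7362.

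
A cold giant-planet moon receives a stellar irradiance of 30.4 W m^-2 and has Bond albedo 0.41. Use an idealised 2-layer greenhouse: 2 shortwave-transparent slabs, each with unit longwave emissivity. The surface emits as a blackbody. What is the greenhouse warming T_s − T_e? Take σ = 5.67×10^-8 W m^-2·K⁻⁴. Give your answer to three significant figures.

29.8 K

OLR = S(1−α)/4 = 4.484 W m^-2; the top layer radiates at T_e = 94.30 K.
Surface: T_s = (3)^¼·T_e = 124.1 K.
So the greenhouse effect raises the surface by 124.1 − 94.30 = 29.81 K.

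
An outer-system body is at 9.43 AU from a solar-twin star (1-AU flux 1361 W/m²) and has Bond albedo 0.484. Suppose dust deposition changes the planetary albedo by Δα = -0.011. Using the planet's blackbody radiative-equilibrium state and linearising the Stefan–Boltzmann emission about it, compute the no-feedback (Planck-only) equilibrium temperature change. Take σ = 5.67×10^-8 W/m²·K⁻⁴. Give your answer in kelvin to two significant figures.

0.41 kelvin

By the inverse-square law, S = 1361/9.43² = 15.31 W/m².
The baseline emission temperature is T_e = 76.82 K.
ΔF = −(S/4)Δα = −(15.31/4)×(-0.011) = 0.04209 W/m².
Planck response: λ_P = 4σT_e³ = 4·5.67×10⁻⁸·(76.82)³ = 0.1028 W/m²/K.
ΔT₀ = ΔF/λ_P = 0.04209/0.1028 = 0.409 K.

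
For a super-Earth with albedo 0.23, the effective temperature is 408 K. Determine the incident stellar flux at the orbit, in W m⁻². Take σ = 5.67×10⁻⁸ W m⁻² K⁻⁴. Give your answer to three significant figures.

From S(1−α)/4 = σT⁴: S = 4σT⁴/(1−α).
The emitted flux is σT⁴ = 1571 W m⁻².
S = 4·1571/0.77 = 8162 W m⁻².

8160 W m⁻²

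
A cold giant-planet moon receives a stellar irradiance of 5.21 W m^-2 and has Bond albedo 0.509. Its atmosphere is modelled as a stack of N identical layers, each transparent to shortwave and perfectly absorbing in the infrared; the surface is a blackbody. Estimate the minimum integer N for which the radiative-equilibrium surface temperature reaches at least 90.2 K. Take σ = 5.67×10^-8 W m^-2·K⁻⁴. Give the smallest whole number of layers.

5

Top-of-atmosphere balance: σT_e⁴ = S(1−α)/4 = 0.6395 W m^-2 → T_e = 57.95 K.
T_s = (N+1)^(1/4)·T_e ≥ 90.2 K requires N+1 ≥ (T_s/T_e)⁴ = (90.2/57.95)⁴ = 5.869.
The minimum whole number is N = 5.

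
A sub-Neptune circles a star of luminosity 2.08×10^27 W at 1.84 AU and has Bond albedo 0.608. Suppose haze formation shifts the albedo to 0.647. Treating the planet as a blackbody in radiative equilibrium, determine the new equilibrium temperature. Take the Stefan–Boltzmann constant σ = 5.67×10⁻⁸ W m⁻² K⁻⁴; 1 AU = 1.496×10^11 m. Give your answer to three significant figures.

241 K

Orbital distance: d = 1.84 AU = 2.753×10^11 m.
Spreading L over a sphere of radius d: S = 2.08×10^27/(4π·2.75×10^11²) = 2185 W m⁻².
New equilibrium: T₂ = [(1−0.647)·2185/(4σ)]^(1/4) = 241.5 K.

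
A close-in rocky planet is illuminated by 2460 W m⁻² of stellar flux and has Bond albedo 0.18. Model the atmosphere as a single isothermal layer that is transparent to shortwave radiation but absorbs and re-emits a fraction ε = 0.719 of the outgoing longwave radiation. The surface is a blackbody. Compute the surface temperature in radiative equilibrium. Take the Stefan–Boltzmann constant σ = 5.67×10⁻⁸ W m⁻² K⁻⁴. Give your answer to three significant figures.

At the top of the atmosphere, σT_e⁴ = S(1−α)/4 = 504.3 W m⁻², giving T_e = 307.1 K.
Surface balance with a leaky layer gives σT_s⁴ = σT_e⁴·2/(2−ε), so T_s = T_e·[2/(2−0.719)]^(1/4) = 343.3 K.

343 K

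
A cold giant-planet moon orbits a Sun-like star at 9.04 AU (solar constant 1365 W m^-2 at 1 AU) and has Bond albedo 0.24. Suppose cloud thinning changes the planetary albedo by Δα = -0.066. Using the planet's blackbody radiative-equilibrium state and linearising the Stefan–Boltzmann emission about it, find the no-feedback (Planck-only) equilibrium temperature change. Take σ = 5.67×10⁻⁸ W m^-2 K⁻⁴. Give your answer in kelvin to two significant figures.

Irradiance scales as 1/d², so S = 1365 W m^-2 × (1/9.04)² = 16.70 W m^-2.
Unperturbed T_e = [16.70·(1−0.24)/(4σ)]^¼ = 86.50 K.
TOA radiative forcing: ΔF = −S·Δα/4 = −16.70·(-0.066)/4 = 0.2756 W m^-2.
Linearising σT⁴ gives d(σT⁴)/dT = 4σT_e³ = 0.1468 W m^-2 per K.
ΔT₀ = ΔF/λ_P = 0.2756/0.1468 = 1.88 K.

1.9 kelvin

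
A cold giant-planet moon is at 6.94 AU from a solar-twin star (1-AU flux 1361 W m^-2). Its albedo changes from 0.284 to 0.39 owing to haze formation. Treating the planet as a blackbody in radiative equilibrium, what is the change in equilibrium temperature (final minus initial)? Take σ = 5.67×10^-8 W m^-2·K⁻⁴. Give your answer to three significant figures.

-3.82 K

Irradiance scales as 1/d², so S = 1361 W m^-2 × (1/6.94)² = 28.26 W m^-2.
Before: T₁ = [28.26·0.716/(4σ)]^(1/4) = 97.19 K.
Final:   T₂ = [S(1−0.39)/(4σ)]^(1/4) = 93.37 K.
ΔT = T₂ − T₁ = -3.816 K.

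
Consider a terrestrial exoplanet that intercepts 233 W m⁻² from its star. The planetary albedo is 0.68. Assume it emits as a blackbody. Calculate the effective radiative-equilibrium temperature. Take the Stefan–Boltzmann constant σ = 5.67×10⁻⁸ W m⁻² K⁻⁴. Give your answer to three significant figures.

Averaging over the sphere, the absorbed flux is S(1−α)/4 = 18.64 W m⁻².
Set σT⁴ = 18.64 → T = (18.64/σ)^(1/4) = 134.7 K.

135 kelvin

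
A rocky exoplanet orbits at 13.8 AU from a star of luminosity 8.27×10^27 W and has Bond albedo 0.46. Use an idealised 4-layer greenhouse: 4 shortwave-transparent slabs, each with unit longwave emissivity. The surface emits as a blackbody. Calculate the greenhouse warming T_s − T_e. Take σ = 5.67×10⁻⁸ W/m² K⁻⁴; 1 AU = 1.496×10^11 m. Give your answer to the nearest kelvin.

69 K

d = 13.8 × 1.496×10^11 m = 2.064×10^12 m.
Flux at the orbit: S = L/(4πd²) = 8.27×10^27/(4π·(2.06×10^12)²) = 154.4 W/m².
OLR = S(1−α)/4 = 20.85 W/m²; the top layer radiates at T_e = 138.5 K.
T_s = (N+1)^(1/4)·T_e = 207.1 K.
So the greenhouse effect raises the surface by 207.1 − 138.5 = 68.59 K.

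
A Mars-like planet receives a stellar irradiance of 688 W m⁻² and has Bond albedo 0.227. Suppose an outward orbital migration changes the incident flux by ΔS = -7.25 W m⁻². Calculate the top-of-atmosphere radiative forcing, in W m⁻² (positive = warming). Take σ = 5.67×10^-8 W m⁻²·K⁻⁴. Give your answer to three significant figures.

-1.40 W m⁻²

TOA radiative forcing: ΔF = (1−α)ΔS/4 = 0.773·(-7.25)/4 = -1.401 W m⁻².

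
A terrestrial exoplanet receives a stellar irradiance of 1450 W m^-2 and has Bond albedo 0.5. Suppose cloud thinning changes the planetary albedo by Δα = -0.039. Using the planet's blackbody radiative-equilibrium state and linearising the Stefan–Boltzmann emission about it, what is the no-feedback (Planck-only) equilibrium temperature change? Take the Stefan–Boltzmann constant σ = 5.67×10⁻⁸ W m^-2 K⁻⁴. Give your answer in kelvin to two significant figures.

4.6 K

Reference equilibrium: T_e = [S(1−α)/(4σ)]^(1/4) = 237.8 K.
TOA radiative forcing: ΔF = −S·Δα/4 = −1450·(-0.039)/4 = 14.14 W m^-2.
Planck response: λ_P = 4σT_e³ = 4·5.67×10⁻⁸·(237.8)³ = 3.049 W m^-2/K.
ΔT₀ = ΔF/λ_P = 14.14/3.049 = 4.64 K.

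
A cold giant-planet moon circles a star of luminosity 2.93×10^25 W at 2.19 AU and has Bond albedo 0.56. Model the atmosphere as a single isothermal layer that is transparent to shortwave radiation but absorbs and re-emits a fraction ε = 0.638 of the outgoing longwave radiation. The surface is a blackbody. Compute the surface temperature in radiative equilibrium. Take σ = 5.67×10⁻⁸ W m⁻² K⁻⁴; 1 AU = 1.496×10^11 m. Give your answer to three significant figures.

Orbital distance: d = 2.19 AU = 3.276×10^11 m.
S = L/(4πd²) = 21.72 W m⁻².
Effective emission temperature (TOA balance): σT_e⁴ = S(1−α)/4 = 2.389 W m⁻² → T_e = 80.57 K.
For a single slab of emissivity ε, T_s⁴ = 2T_e⁴/(2−ε); thus T_s = 80.57·(1.468)^(1/4) = 88.69 K.

88.7 K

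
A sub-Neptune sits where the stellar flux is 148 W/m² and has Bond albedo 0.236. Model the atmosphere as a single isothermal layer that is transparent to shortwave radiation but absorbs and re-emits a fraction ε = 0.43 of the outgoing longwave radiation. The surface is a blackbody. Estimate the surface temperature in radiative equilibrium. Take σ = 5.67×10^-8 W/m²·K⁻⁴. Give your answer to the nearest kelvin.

159 K

The planet radiates to space at T_e = [S(1−α)/(4σ)]^(1/4) = 149.4 K.
For a single slab of emissivity ε, T_s⁴ = 2T_e⁴/(2−ε); thus T_s = 149.4·(1.274)^(1/4) = 158.7 K.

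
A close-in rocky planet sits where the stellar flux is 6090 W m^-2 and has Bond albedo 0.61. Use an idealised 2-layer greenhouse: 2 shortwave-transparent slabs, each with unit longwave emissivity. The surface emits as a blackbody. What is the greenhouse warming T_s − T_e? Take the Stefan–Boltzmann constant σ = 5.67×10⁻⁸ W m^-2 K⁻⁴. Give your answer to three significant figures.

101 K

OLR = S(1−α)/4 = 593.8 W m^-2; the top layer radiates at T_e = 319.9 K.
T_s = (N+1)^(1/4)·T_e = 421.0 K.
Warming: T_s − T_e = 101.1 K.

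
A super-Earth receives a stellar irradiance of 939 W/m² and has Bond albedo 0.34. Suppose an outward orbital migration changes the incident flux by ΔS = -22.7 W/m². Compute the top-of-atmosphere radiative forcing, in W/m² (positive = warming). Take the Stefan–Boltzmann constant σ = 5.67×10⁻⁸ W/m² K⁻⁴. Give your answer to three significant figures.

-3.75 W/m²

TOA radiative forcing: ΔF = (1−α)ΔS/4 = 0.66·(-22.7)/4 = -3.745 W/m².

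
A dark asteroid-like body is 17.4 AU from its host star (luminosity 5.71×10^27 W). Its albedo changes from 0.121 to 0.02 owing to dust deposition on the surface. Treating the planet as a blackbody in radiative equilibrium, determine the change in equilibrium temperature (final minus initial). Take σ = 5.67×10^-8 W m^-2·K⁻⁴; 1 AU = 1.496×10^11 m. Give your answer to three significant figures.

Orbital distance: d = 17.4 AU = 2.603×10^12 m.
S = L/(4πd²) = 67.06 W m^-2.
With α = 0.121, T₁ = 127.0 K.
After:  T₂ = [67.06·0.98/(4σ)]^(1/4) = 130.5 K.
ΔT = T₂ − T₁ = 3.500 K.

3.50 K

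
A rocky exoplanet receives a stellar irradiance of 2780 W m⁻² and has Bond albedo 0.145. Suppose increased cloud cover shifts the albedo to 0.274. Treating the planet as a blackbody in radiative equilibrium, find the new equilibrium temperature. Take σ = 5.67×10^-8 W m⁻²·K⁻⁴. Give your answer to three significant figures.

307 K

T₂ = [S(1−α₂)/(4σ)]^(1/4) = [2780·0.726/(4σ)]^(1/4) = 307.1 K.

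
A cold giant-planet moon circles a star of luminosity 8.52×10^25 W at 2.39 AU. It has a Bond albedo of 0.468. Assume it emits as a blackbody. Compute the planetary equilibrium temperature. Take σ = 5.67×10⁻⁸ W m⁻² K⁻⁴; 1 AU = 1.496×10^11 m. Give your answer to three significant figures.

106 K

d = 2.39 × 1.496×10^11 m = 3.575×10^11 m.
S = L/(4πd²) = 53.04 W m⁻².
Absorbed flux (global mean): S(1−α)/4 = 53.04·0.532/4 = 7.054 W m⁻².
In equilibrium σT⁴ equals this, so T = 105.6 K.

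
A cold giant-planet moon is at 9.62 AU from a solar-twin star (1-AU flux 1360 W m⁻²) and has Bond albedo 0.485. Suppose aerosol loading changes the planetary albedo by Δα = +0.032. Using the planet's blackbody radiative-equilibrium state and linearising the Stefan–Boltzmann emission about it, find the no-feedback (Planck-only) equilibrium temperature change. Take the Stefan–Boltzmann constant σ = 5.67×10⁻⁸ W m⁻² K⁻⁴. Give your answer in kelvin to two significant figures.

-1.2 K

Flux at the orbit: S = 1360/(9.62)² = 14.70 W m⁻².
Unperturbed T_e = [14.70·(1−0.485)/(4σ)]^¼ = 76.00 K.
ΔF = −(S/4)Δα = −(14.70/4)×(+0.032) = -0.1176 W m⁻².
Planck response: λ_P = 4σT_e³ = 4·5.67×10⁻⁸·(76.00)³ = 0.09958 W m⁻²/K.
So ΔT₀ = -0.1176/0.09958 = -1.18 K.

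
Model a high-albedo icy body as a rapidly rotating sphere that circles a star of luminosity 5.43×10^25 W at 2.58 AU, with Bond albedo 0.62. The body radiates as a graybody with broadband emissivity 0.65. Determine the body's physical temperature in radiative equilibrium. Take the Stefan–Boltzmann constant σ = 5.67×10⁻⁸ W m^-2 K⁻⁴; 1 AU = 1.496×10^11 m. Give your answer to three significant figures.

93.0 kelvin

d = 2.58 × 1.496×10^11 m = 3.860×10^11 m.
S = L/(4πd²) = 29.01 W m^-2.
The planet absorbs (1−α)S over its disc πR² and re-emits over 4πR², so the mean absorbed flux is (1−0.62)·29.01/4 = 2.756 W m^-2.
Radiative balance εσT⁴ = 2.756 gives T = [2.756/(0.65·σ)]^(1/4) = 92.99 K.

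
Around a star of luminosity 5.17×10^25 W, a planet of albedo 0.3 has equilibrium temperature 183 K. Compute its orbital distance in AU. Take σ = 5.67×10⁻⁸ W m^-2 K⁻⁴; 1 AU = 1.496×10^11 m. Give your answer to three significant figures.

0.711 AU

The flux needed for this T is 4σT⁴/(1−0.3) = 363.4 W m^-2.
From L = 4πd²S, d = √(5.17×10^25/(4π·363.4)) = 1.064×10^11 m = 0.7113 AU.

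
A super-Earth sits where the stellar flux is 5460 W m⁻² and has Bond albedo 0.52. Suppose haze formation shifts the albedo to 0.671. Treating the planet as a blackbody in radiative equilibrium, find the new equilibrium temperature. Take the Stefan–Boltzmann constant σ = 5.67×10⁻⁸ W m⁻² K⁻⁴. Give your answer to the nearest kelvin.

298 K

T₂ = [S(1−α₂)/(4σ)]^(1/4) = [5460·0.329/(4σ)]^(1/4) = 298.3 K.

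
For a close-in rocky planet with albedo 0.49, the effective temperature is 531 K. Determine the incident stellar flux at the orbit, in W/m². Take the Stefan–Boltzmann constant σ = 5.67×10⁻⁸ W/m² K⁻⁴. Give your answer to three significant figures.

35400 W/m²

From S(1−α)/4 = σT⁴: S = 4σT⁴/(1−α).
The emitted flux is σT⁴ = 4508 W/m².
So S = 4×4508/(1−0.49) = 35360 W/m².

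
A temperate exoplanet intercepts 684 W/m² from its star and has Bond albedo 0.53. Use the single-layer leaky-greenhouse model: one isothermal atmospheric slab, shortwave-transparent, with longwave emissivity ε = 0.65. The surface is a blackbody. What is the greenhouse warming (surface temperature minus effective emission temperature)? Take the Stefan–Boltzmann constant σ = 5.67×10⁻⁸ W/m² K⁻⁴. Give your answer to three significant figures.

Effective emission temperature (TOA balance): σT_e⁴ = S(1−α)/4 = 80.37 W/m² → T_e = 194.0 K.
The surface balance (absorbed SW + ε·downward IR = σT_s⁴) with T_a⁴ = T_s⁴/2 reduces to T_s = T_e·[2/(2−ε)]^¼ = 214.1 K.
T_s − T_e = 214.1 − 194.0 = 20.03 K.

20.0 kelvin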